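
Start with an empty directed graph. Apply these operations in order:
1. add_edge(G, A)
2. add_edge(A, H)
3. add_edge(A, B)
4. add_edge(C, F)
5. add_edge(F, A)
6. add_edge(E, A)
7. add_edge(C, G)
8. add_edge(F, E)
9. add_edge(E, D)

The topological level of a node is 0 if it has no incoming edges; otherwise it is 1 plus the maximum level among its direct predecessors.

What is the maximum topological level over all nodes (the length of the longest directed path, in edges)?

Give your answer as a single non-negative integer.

Op 1: add_edge(G, A). Edges now: 1
Op 2: add_edge(A, H). Edges now: 2
Op 3: add_edge(A, B). Edges now: 3
Op 4: add_edge(C, F). Edges now: 4
Op 5: add_edge(F, A). Edges now: 5
Op 6: add_edge(E, A). Edges now: 6
Op 7: add_edge(C, G). Edges now: 7
Op 8: add_edge(F, E). Edges now: 8
Op 9: add_edge(E, D). Edges now: 9
Compute levels (Kahn BFS):
  sources (in-degree 0): C
  process C: level=0
    C->F: in-degree(F)=0, level(F)=1, enqueue
    C->G: in-degree(G)=0, level(G)=1, enqueue
  process F: level=1
    F->A: in-degree(A)=2, level(A)>=2
    F->E: in-degree(E)=0, level(E)=2, enqueue
  process G: level=1
    G->A: in-degree(A)=1, level(A)>=2
  process E: level=2
    E->A: in-degree(A)=0, level(A)=3, enqueue
    E->D: in-degree(D)=0, level(D)=3, enqueue
  process A: level=3
    A->B: in-degree(B)=0, level(B)=4, enqueue
    A->H: in-degree(H)=0, level(H)=4, enqueue
  process D: level=3
  process B: level=4
  process H: level=4
All levels: A:3, B:4, C:0, D:3, E:2, F:1, G:1, H:4
max level = 4

Answer: 4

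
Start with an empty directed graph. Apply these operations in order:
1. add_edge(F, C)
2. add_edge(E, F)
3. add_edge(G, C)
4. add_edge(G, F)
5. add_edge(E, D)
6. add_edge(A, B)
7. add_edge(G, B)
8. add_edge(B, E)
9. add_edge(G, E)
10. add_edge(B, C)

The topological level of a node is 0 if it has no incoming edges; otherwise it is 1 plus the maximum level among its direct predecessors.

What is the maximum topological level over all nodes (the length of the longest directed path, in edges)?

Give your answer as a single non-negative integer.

Answer: 4

Derivation:
Op 1: add_edge(F, C). Edges now: 1
Op 2: add_edge(E, F). Edges now: 2
Op 3: add_edge(G, C). Edges now: 3
Op 4: add_edge(G, F). Edges now: 4
Op 5: add_edge(E, D). Edges now: 5
Op 6: add_edge(A, B). Edges now: 6
Op 7: add_edge(G, B). Edges now: 7
Op 8: add_edge(B, E). Edges now: 8
Op 9: add_edge(G, E). Edges now: 9
Op 10: add_edge(B, C). Edges now: 10
Compute levels (Kahn BFS):
  sources (in-degree 0): A, G
  process A: level=0
    A->B: in-degree(B)=1, level(B)>=1
  process G: level=0
    G->B: in-degree(B)=0, level(B)=1, enqueue
    G->C: in-degree(C)=2, level(C)>=1
    G->E: in-degree(E)=1, level(E)>=1
    G->F: in-degree(F)=1, level(F)>=1
  process B: level=1
    B->C: in-degree(C)=1, level(C)>=2
    B->E: in-degree(E)=0, level(E)=2, enqueue
  process E: level=2
    E->D: in-degree(D)=0, level(D)=3, enqueue
    E->F: in-degree(F)=0, level(F)=3, enqueue
  process D: level=3
  process F: level=3
    F->C: in-degree(C)=0, level(C)=4, enqueue
  process C: level=4
All levels: A:0, B:1, C:4, D:3, E:2, F:3, G:0
max level = 4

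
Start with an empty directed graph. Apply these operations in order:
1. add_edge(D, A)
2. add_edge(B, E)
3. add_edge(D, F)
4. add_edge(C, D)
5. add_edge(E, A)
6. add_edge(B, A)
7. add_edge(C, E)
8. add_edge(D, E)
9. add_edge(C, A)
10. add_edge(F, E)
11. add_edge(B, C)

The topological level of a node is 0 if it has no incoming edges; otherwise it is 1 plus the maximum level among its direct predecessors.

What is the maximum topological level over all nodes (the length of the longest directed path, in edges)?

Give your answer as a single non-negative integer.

Op 1: add_edge(D, A). Edges now: 1
Op 2: add_edge(B, E). Edges now: 2
Op 3: add_edge(D, F). Edges now: 3
Op 4: add_edge(C, D). Edges now: 4
Op 5: add_edge(E, A). Edges now: 5
Op 6: add_edge(B, A). Edges now: 6
Op 7: add_edge(C, E). Edges now: 7
Op 8: add_edge(D, E). Edges now: 8
Op 9: add_edge(C, A). Edges now: 9
Op 10: add_edge(F, E). Edges now: 10
Op 11: add_edge(B, C). Edges now: 11
Compute levels (Kahn BFS):
  sources (in-degree 0): B
  process B: level=0
    B->A: in-degree(A)=3, level(A)>=1
    B->C: in-degree(C)=0, level(C)=1, enqueue
    B->E: in-degree(E)=3, level(E)>=1
  process C: level=1
    C->A: in-degree(A)=2, level(A)>=2
    C->D: in-degree(D)=0, level(D)=2, enqueue
    C->E: in-degree(E)=2, level(E)>=2
  process D: level=2
    D->A: in-degree(A)=1, level(A)>=3
    D->E: in-degree(E)=1, level(E)>=3
    D->F: in-degree(F)=0, level(F)=3, enqueue
  process F: level=3
    F->E: in-degree(E)=0, level(E)=4, enqueue
  process E: level=4
    E->A: in-degree(A)=0, level(A)=5, enqueue
  process A: level=5
All levels: A:5, B:0, C:1, D:2, E:4, F:3
max level = 5

Answer: 5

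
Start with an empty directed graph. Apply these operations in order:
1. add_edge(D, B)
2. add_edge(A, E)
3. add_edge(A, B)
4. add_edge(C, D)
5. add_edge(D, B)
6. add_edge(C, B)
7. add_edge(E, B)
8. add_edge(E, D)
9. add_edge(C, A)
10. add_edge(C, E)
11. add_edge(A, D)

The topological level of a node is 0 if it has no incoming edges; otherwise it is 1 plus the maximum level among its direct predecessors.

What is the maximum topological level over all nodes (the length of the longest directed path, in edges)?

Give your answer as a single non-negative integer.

Answer: 4

Derivation:
Op 1: add_edge(D, B). Edges now: 1
Op 2: add_edge(A, E). Edges now: 2
Op 3: add_edge(A, B). Edges now: 3
Op 4: add_edge(C, D). Edges now: 4
Op 5: add_edge(D, B) (duplicate, no change). Edges now: 4
Op 6: add_edge(C, B). Edges now: 5
Op 7: add_edge(E, B). Edges now: 6
Op 8: add_edge(E, D). Edges now: 7
Op 9: add_edge(C, A). Edges now: 8
Op 10: add_edge(C, E). Edges now: 9
Op 11: add_edge(A, D). Edges now: 10
Compute levels (Kahn BFS):
  sources (in-degree 0): C
  process C: level=0
    C->A: in-degree(A)=0, level(A)=1, enqueue
    C->B: in-degree(B)=3, level(B)>=1
    C->D: in-degree(D)=2, level(D)>=1
    C->E: in-degree(E)=1, level(E)>=1
  process A: level=1
    A->B: in-degree(B)=2, level(B)>=2
    A->D: in-degree(D)=1, level(D)>=2
    A->E: in-degree(E)=0, level(E)=2, enqueue
  process E: level=2
    E->B: in-degree(B)=1, level(B)>=3
    E->D: in-degree(D)=0, level(D)=3, enqueue
  process D: level=3
    D->B: in-degree(B)=0, level(B)=4, enqueue
  process B: level=4
All levels: A:1, B:4, C:0, D:3, E:2
max level = 4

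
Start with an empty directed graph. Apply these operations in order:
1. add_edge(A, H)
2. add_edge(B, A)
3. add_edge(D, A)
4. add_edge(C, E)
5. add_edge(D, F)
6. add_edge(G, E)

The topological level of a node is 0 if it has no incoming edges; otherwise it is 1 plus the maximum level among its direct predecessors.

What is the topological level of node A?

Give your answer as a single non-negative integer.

Answer: 1

Derivation:
Op 1: add_edge(A, H). Edges now: 1
Op 2: add_edge(B, A). Edges now: 2
Op 3: add_edge(D, A). Edges now: 3
Op 4: add_edge(C, E). Edges now: 4
Op 5: add_edge(D, F). Edges now: 5
Op 6: add_edge(G, E). Edges now: 6
Compute levels (Kahn BFS):
  sources (in-degree 0): B, C, D, G
  process B: level=0
    B->A: in-degree(A)=1, level(A)>=1
  process C: level=0
    C->E: in-degree(E)=1, level(E)>=1
  process D: level=0
    D->A: in-degree(A)=0, level(A)=1, enqueue
    D->F: in-degree(F)=0, level(F)=1, enqueue
  process G: level=0
    G->E: in-degree(E)=0, level(E)=1, enqueue
  process A: level=1
    A->H: in-degree(H)=0, level(H)=2, enqueue
  process F: level=1
  process E: level=1
  process H: level=2
All levels: A:1, B:0, C:0, D:0, E:1, F:1, G:0, H:2
level(A) = 1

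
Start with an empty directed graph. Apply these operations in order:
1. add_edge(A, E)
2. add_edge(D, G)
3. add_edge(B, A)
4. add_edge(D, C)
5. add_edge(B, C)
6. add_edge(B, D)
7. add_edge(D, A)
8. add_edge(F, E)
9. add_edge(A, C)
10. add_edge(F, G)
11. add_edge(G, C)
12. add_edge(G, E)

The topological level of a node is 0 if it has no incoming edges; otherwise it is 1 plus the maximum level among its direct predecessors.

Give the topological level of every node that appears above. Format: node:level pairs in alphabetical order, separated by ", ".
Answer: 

Answer: A:2, B:0, C:3, D:1, E:3, F:0, G:2

Derivation:
Op 1: add_edge(A, E). Edges now: 1
Op 2: add_edge(D, G). Edges now: 2
Op 3: add_edge(B, A). Edges now: 3
Op 4: add_edge(D, C). Edges now: 4
Op 5: add_edge(B, C). Edges now: 5
Op 6: add_edge(B, D). Edges now: 6
Op 7: add_edge(D, A). Edges now: 7
Op 8: add_edge(F, E). Edges now: 8
Op 9: add_edge(A, C). Edges now: 9
Op 10: add_edge(F, G). Edges now: 10
Op 11: add_edge(G, C). Edges now: 11
Op 12: add_edge(G, E). Edges now: 12
Compute levels (Kahn BFS):
  sources (in-degree 0): B, F
  process B: level=0
    B->A: in-degree(A)=1, level(A)>=1
    B->C: in-degree(C)=3, level(C)>=1
    B->D: in-degree(D)=0, level(D)=1, enqueue
  process F: level=0
    F->E: in-degree(E)=2, level(E)>=1
    F->G: in-degree(G)=1, level(G)>=1
  process D: level=1
    D->A: in-degree(A)=0, level(A)=2, enqueue
    D->C: in-degree(C)=2, level(C)>=2
    D->G: in-degree(G)=0, level(G)=2, enqueue
  process A: level=2
    A->C: in-degree(C)=1, level(C)>=3
    A->E: in-degree(E)=1, level(E)>=3
  process G: level=2
    G->C: in-degree(C)=0, level(C)=3, enqueue
    G->E: in-degree(E)=0, level(E)=3, enqueue
  process C: level=3
  process E: level=3
All levels: A:2, B:0, C:3, D:1, E:3, F:0, G:2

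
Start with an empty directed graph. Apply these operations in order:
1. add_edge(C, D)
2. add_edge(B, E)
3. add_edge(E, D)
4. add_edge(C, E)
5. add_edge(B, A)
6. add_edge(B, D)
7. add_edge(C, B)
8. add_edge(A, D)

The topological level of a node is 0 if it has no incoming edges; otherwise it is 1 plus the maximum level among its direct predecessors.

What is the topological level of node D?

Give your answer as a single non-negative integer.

Op 1: add_edge(C, D). Edges now: 1
Op 2: add_edge(B, E). Edges now: 2
Op 3: add_edge(E, D). Edges now: 3
Op 4: add_edge(C, E). Edges now: 4
Op 5: add_edge(B, A). Edges now: 5
Op 6: add_edge(B, D). Edges now: 6
Op 7: add_edge(C, B). Edges now: 7
Op 8: add_edge(A, D). Edges now: 8
Compute levels (Kahn BFS):
  sources (in-degree 0): C
  process C: level=0
    C->B: in-degree(B)=0, level(B)=1, enqueue
    C->D: in-degree(D)=3, level(D)>=1
    C->E: in-degree(E)=1, level(E)>=1
  process B: level=1
    B->A: in-degree(A)=0, level(A)=2, enqueue
    B->D: in-degree(D)=2, level(D)>=2
    B->E: in-degree(E)=0, level(E)=2, enqueue
  process A: level=2
    A->D: in-degree(D)=1, level(D)>=3
  process E: level=2
    E->D: in-degree(D)=0, level(D)=3, enqueue
  process D: level=3
All levels: A:2, B:1, C:0, D:3, E:2
level(D) = 3

Answer: 3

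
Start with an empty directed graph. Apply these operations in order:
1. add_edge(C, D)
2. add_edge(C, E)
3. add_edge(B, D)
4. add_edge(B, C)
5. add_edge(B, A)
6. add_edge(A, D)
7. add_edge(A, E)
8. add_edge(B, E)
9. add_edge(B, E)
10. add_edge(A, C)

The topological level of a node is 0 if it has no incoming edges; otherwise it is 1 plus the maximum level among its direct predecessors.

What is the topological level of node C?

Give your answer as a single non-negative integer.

Op 1: add_edge(C, D). Edges now: 1
Op 2: add_edge(C, E). Edges now: 2
Op 3: add_edge(B, D). Edges now: 3
Op 4: add_edge(B, C). Edges now: 4
Op 5: add_edge(B, A). Edges now: 5
Op 6: add_edge(A, D). Edges now: 6
Op 7: add_edge(A, E). Edges now: 7
Op 8: add_edge(B, E). Edges now: 8
Op 9: add_edge(B, E) (duplicate, no change). Edges now: 8
Op 10: add_edge(A, C). Edges now: 9
Compute levels (Kahn BFS):
  sources (in-degree 0): B
  process B: level=0
    B->A: in-degree(A)=0, level(A)=1, enqueue
    B->C: in-degree(C)=1, level(C)>=1
    B->D: in-degree(D)=2, level(D)>=1
    B->E: in-degree(E)=2, level(E)>=1
  process A: level=1
    A->C: in-degree(C)=0, level(C)=2, enqueue
    A->D: in-degree(D)=1, level(D)>=2
    A->E: in-degree(E)=1, level(E)>=2
  process C: level=2
    C->D: in-degree(D)=0, level(D)=3, enqueue
    C->E: in-degree(E)=0, level(E)=3, enqueue
  process D: level=3
  process E: level=3
All levels: A:1, B:0, C:2, D:3, E:3
level(C) = 2

Answer: 2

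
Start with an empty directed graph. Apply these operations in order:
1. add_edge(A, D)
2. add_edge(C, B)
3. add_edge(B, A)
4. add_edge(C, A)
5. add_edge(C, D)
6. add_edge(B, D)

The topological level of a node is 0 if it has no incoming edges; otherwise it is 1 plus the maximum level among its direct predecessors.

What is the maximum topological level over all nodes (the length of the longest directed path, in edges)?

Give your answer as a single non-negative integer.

Answer: 3

Derivation:
Op 1: add_edge(A, D). Edges now: 1
Op 2: add_edge(C, B). Edges now: 2
Op 3: add_edge(B, A). Edges now: 3
Op 4: add_edge(C, A). Edges now: 4
Op 5: add_edge(C, D). Edges now: 5
Op 6: add_edge(B, D). Edges now: 6
Compute levels (Kahn BFS):
  sources (in-degree 0): C
  process C: level=0
    C->A: in-degree(A)=1, level(A)>=1
    C->B: in-degree(B)=0, level(B)=1, enqueue
    C->D: in-degree(D)=2, level(D)>=1
  process B: level=1
    B->A: in-degree(A)=0, level(A)=2, enqueue
    B->D: in-degree(D)=1, level(D)>=2
  process A: level=2
    A->D: in-degree(D)=0, level(D)=3, enqueue
  process D: level=3
All levels: A:2, B:1, C:0, D:3
max level = 3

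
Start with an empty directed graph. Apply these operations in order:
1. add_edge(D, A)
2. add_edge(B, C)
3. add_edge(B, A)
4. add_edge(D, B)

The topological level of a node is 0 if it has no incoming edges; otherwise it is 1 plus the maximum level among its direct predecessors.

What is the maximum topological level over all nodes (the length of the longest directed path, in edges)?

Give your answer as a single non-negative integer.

Answer: 2

Derivation:
Op 1: add_edge(D, A). Edges now: 1
Op 2: add_edge(B, C). Edges now: 2
Op 3: add_edge(B, A). Edges now: 3
Op 4: add_edge(D, B). Edges now: 4
Compute levels (Kahn BFS):
  sources (in-degree 0): D
  process D: level=0
    D->A: in-degree(A)=1, level(A)>=1
    D->B: in-degree(B)=0, level(B)=1, enqueue
  process B: level=1
    B->A: in-degree(A)=0, level(A)=2, enqueue
    B->C: in-degree(C)=0, level(C)=2, enqueue
  process A: level=2
  process C: level=2
All levels: A:2, B:1, C:2, D:0
max level = 2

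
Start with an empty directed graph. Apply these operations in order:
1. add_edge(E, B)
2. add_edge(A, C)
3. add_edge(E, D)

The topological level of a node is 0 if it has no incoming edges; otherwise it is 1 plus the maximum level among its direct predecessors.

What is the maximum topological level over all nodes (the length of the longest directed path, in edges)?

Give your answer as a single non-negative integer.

Answer: 1

Derivation:
Op 1: add_edge(E, B). Edges now: 1
Op 2: add_edge(A, C). Edges now: 2
Op 3: add_edge(E, D). Edges now: 3
Compute levels (Kahn BFS):
  sources (in-degree 0): A, E
  process A: level=0
    A->C: in-degree(C)=0, level(C)=1, enqueue
  process E: level=0
    E->B: in-degree(B)=0, level(B)=1, enqueue
    E->D: in-degree(D)=0, level(D)=1, enqueue
  process C: level=1
  process B: level=1
  process D: level=1
All levels: A:0, B:1, C:1, D:1, E:0
max level = 1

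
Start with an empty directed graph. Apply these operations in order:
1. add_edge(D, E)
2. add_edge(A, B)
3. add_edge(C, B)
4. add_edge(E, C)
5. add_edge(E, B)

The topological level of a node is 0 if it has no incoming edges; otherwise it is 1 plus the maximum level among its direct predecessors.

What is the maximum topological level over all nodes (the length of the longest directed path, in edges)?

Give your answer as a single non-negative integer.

Op 1: add_edge(D, E). Edges now: 1
Op 2: add_edge(A, B). Edges now: 2
Op 3: add_edge(C, B). Edges now: 3
Op 4: add_edge(E, C). Edges now: 4
Op 5: add_edge(E, B). Edges now: 5
Compute levels (Kahn BFS):
  sources (in-degree 0): A, D
  process A: level=0
    A->B: in-degree(B)=2, level(B)>=1
  process D: level=0
    D->E: in-degree(E)=0, level(E)=1, enqueue
  process E: level=1
    E->B: in-degree(B)=1, level(B)>=2
    E->C: in-degree(C)=0, level(C)=2, enqueue
  process C: level=2
    C->B: in-degree(B)=0, level(B)=3, enqueue
  process B: level=3
All levels: A:0, B:3, C:2, D:0, E:1
max level = 3

Answer: 3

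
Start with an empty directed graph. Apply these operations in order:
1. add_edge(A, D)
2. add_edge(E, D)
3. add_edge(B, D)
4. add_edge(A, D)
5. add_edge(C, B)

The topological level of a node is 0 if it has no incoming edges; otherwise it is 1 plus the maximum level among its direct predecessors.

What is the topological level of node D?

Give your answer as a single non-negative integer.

Answer: 2

Derivation:
Op 1: add_edge(A, D). Edges now: 1
Op 2: add_edge(E, D). Edges now: 2
Op 3: add_edge(B, D). Edges now: 3
Op 4: add_edge(A, D) (duplicate, no change). Edges now: 3
Op 5: add_edge(C, B). Edges now: 4
Compute levels (Kahn BFS):
  sources (in-degree 0): A, C, E
  process A: level=0
    A->D: in-degree(D)=2, level(D)>=1
  process C: level=0
    C->B: in-degree(B)=0, level(B)=1, enqueue
  process E: level=0
    E->D: in-degree(D)=1, level(D)>=1
  process B: level=1
    B->D: in-degree(D)=0, level(D)=2, enqueue
  process D: level=2
All levels: A:0, B:1, C:0, D:2, E:0
level(D) = 2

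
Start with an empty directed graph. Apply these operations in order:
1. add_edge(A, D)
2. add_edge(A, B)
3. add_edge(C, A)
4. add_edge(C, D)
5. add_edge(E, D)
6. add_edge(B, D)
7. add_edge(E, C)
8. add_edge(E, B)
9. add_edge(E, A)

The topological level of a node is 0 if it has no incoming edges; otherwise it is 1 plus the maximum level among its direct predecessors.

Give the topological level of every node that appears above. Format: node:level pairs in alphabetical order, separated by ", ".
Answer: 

Op 1: add_edge(A, D). Edges now: 1
Op 2: add_edge(A, B). Edges now: 2
Op 3: add_edge(C, A). Edges now: 3
Op 4: add_edge(C, D). Edges now: 4
Op 5: add_edge(E, D). Edges now: 5
Op 6: add_edge(B, D). Edges now: 6
Op 7: add_edge(E, C). Edges now: 7
Op 8: add_edge(E, B). Edges now: 8
Op 9: add_edge(E, A). Edges now: 9
Compute levels (Kahn BFS):
  sources (in-degree 0): E
  process E: level=0
    E->A: in-degree(A)=1, level(A)>=1
    E->B: in-degree(B)=1, level(B)>=1
    E->C: in-degree(C)=0, level(C)=1, enqueue
    E->D: in-degree(D)=3, level(D)>=1
  process C: level=1
    C->A: in-degree(A)=0, level(A)=2, enqueue
    C->D: in-degree(D)=2, level(D)>=2
  process A: level=2
    A->B: in-degree(B)=0, level(B)=3, enqueue
    A->D: in-degree(D)=1, level(D)>=3
  process B: level=3
    B->D: in-degree(D)=0, level(D)=4, enqueue
  process D: level=4
All levels: A:2, B:3, C:1, D:4, E:0

Answer: A:2, B:3, C:1, D:4, E:0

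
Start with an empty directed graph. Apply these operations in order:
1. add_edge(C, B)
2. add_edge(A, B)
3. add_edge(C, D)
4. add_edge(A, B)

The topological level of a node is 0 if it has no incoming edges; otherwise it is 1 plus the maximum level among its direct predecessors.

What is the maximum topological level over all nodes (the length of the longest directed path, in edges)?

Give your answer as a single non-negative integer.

Op 1: add_edge(C, B). Edges now: 1
Op 2: add_edge(A, B). Edges now: 2
Op 3: add_edge(C, D). Edges now: 3
Op 4: add_edge(A, B) (duplicate, no change). Edges now: 3
Compute levels (Kahn BFS):
  sources (in-degree 0): A, C
  process A: level=0
    A->B: in-degree(B)=1, level(B)>=1
  process C: level=0
    C->B: in-degree(B)=0, level(B)=1, enqueue
    C->D: in-degree(D)=0, level(D)=1, enqueue
  process B: level=1
  process D: level=1
All levels: A:0, B:1, C:0, D:1
max level = 1

Answer: 1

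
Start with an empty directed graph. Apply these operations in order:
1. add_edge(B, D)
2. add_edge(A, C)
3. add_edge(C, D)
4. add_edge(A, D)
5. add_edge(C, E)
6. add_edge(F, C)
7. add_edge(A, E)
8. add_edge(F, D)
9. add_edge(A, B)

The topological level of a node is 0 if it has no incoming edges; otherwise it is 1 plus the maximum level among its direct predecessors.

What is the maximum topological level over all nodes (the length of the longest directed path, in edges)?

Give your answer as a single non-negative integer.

Op 1: add_edge(B, D). Edges now: 1
Op 2: add_edge(A, C). Edges now: 2
Op 3: add_edge(C, D). Edges now: 3
Op 4: add_edge(A, D). Edges now: 4
Op 5: add_edge(C, E). Edges now: 5
Op 6: add_edge(F, C). Edges now: 6
Op 7: add_edge(A, E). Edges now: 7
Op 8: add_edge(F, D). Edges now: 8
Op 9: add_edge(A, B). Edges now: 9
Compute levels (Kahn BFS):
  sources (in-degree 0): A, F
  process A: level=0
    A->B: in-degree(B)=0, level(B)=1, enqueue
    A->C: in-degree(C)=1, level(C)>=1
    A->D: in-degree(D)=3, level(D)>=1
    A->E: in-degree(E)=1, level(E)>=1
  process F: level=0
    F->C: in-degree(C)=0, level(C)=1, enqueue
    F->D: in-degree(D)=2, level(D)>=1
  process B: level=1
    B->D: in-degree(D)=1, level(D)>=2
  process C: level=1
    C->D: in-degree(D)=0, level(D)=2, enqueue
    C->E: in-degree(E)=0, level(E)=2, enqueue
  process D: level=2
  process E: level=2
All levels: A:0, B:1, C:1, D:2, E:2, F:0
max level = 2

Answer: 2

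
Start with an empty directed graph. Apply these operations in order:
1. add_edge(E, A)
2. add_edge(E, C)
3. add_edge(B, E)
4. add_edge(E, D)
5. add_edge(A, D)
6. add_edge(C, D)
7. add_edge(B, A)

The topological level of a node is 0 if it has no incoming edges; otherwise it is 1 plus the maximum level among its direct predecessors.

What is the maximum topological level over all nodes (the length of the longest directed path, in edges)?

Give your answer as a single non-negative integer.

Answer: 3

Derivation:
Op 1: add_edge(E, A). Edges now: 1
Op 2: add_edge(E, C). Edges now: 2
Op 3: add_edge(B, E). Edges now: 3
Op 4: add_edge(E, D). Edges now: 4
Op 5: add_edge(A, D). Edges now: 5
Op 6: add_edge(C, D). Edges now: 6
Op 7: add_edge(B, A). Edges now: 7
Compute levels (Kahn BFS):
  sources (in-degree 0): B
  process B: level=0
    B->A: in-degree(A)=1, level(A)>=1
    B->E: in-degree(E)=0, level(E)=1, enqueue
  process E: level=1
    E->A: in-degree(A)=0, level(A)=2, enqueue
    E->C: in-degree(C)=0, level(C)=2, enqueue
    E->D: in-degree(D)=2, level(D)>=2
  process A: level=2
    A->D: in-degree(D)=1, level(D)>=3
  process C: level=2
    C->D: in-degree(D)=0, level(D)=3, enqueue
  process D: level=3
All levels: A:2, B:0, C:2, D:3, E:1
max level = 3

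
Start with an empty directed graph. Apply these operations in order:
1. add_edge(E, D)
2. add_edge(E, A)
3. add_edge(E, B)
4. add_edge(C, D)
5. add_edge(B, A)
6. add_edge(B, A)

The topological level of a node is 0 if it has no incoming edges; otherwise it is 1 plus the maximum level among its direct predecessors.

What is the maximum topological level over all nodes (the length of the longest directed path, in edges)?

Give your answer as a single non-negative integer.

Op 1: add_edge(E, D). Edges now: 1
Op 2: add_edge(E, A). Edges now: 2
Op 3: add_edge(E, B). Edges now: 3
Op 4: add_edge(C, D). Edges now: 4
Op 5: add_edge(B, A). Edges now: 5
Op 6: add_edge(B, A) (duplicate, no change). Edges now: 5
Compute levels (Kahn BFS):
  sources (in-degree 0): C, E
  process C: level=0
    C->D: in-degree(D)=1, level(D)>=1
  process E: level=0
    E->A: in-degree(A)=1, level(A)>=1
    E->B: in-degree(B)=0, level(B)=1, enqueue
    E->D: in-degree(D)=0, level(D)=1, enqueue
  process B: level=1
    B->A: in-degree(A)=0, level(A)=2, enqueue
  process D: level=1
  process A: level=2
All levels: A:2, B:1, C:0, D:1, E:0
max level = 2

Answer: 2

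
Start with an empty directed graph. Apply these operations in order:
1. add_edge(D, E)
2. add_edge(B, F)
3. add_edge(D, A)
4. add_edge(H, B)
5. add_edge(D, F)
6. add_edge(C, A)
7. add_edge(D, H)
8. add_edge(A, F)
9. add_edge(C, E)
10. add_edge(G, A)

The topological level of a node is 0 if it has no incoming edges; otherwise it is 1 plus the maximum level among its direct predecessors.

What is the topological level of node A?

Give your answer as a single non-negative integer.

Op 1: add_edge(D, E). Edges now: 1
Op 2: add_edge(B, F). Edges now: 2
Op 3: add_edge(D, A). Edges now: 3
Op 4: add_edge(H, B). Edges now: 4
Op 5: add_edge(D, F). Edges now: 5
Op 6: add_edge(C, A). Edges now: 6
Op 7: add_edge(D, H). Edges now: 7
Op 8: add_edge(A, F). Edges now: 8
Op 9: add_edge(C, E). Edges now: 9
Op 10: add_edge(G, A). Edges now: 10
Compute levels (Kahn BFS):
  sources (in-degree 0): C, D, G
  process C: level=0
    C->A: in-degree(A)=2, level(A)>=1
    C->E: in-degree(E)=1, level(E)>=1
  process D: level=0
    D->A: in-degree(A)=1, level(A)>=1
    D->E: in-degree(E)=0, level(E)=1, enqueue
    D->F: in-degree(F)=2, level(F)>=1
    D->H: in-degree(H)=0, level(H)=1, enqueue
  process G: level=0
    G->A: in-degree(A)=0, level(A)=1, enqueue
  process E: level=1
  process H: level=1
    H->B: in-degree(B)=0, level(B)=2, enqueue
  process A: level=1
    A->F: in-degree(F)=1, level(F)>=2
  process B: level=2
    B->F: in-degree(F)=0, level(F)=3, enqueue
  process F: level=3
All levels: A:1, B:2, C:0, D:0, E:1, F:3, G:0, H:1
level(A) = 1

Answer: 1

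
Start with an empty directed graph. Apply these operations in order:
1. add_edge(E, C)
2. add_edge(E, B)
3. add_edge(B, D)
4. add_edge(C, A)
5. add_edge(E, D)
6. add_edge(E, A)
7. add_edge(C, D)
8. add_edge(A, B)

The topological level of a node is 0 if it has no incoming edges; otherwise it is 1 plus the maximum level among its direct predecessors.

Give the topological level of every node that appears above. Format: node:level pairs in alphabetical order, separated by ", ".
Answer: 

Answer: A:2, B:3, C:1, D:4, E:0

Derivation:
Op 1: add_edge(E, C). Edges now: 1
Op 2: add_edge(E, B). Edges now: 2
Op 3: add_edge(B, D). Edges now: 3
Op 4: add_edge(C, A). Edges now: 4
Op 5: add_edge(E, D). Edges now: 5
Op 6: add_edge(E, A). Edges now: 6
Op 7: add_edge(C, D). Edges now: 7
Op 8: add_edge(A, B). Edges now: 8
Compute levels (Kahn BFS):
  sources (in-degree 0): E
  process E: level=0
    E->A: in-degree(A)=1, level(A)>=1
    E->B: in-degree(B)=1, level(B)>=1
    E->C: in-degree(C)=0, level(C)=1, enqueue
    E->D: in-degree(D)=2, level(D)>=1
  process C: level=1
    C->A: in-degree(A)=0, level(A)=2, enqueue
    C->D: in-degree(D)=1, level(D)>=2
  process A: level=2
    A->B: in-degree(B)=0, level(B)=3, enqueue
  process B: level=3
    B->D: in-degree(D)=0, level(D)=4, enqueue
  process D: level=4
All levels: A:2, B:3, C:1, D:4, E:0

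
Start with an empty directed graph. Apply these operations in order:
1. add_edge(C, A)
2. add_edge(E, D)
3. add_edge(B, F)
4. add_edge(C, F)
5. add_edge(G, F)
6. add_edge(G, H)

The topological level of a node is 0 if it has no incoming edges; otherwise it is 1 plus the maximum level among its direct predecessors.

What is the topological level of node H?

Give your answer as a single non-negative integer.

Answer: 1

Derivation:
Op 1: add_edge(C, A). Edges now: 1
Op 2: add_edge(E, D). Edges now: 2
Op 3: add_edge(B, F). Edges now: 3
Op 4: add_edge(C, F). Edges now: 4
Op 5: add_edge(G, F). Edges now: 5
Op 6: add_edge(G, H). Edges now: 6
Compute levels (Kahn BFS):
  sources (in-degree 0): B, C, E, G
  process B: level=0
    B->F: in-degree(F)=2, level(F)>=1
  process C: level=0
    C->A: in-degree(A)=0, level(A)=1, enqueue
    C->F: in-degree(F)=1, level(F)>=1
  process E: level=0
    E->D: in-degree(D)=0, level(D)=1, enqueue
  process G: level=0
    G->F: in-degree(F)=0, level(F)=1, enqueue
    G->H: in-degree(H)=0, level(H)=1, enqueue
  process A: level=1
  process D: level=1
  process F: level=1
  process H: level=1
All levels: A:1, B:0, C:0, D:1, E:0, F:1, G:0, H:1
level(H) = 1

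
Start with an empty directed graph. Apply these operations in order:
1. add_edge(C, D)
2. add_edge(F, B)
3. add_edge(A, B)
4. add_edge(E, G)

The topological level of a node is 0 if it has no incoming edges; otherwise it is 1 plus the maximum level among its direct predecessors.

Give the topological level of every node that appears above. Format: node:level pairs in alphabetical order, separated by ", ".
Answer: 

Answer: A:0, B:1, C:0, D:1, E:0, F:0, G:1

Derivation:
Op 1: add_edge(C, D). Edges now: 1
Op 2: add_edge(F, B). Edges now: 2
Op 3: add_edge(A, B). Edges now: 3
Op 4: add_edge(E, G). Edges now: 4
Compute levels (Kahn BFS):
  sources (in-degree 0): A, C, E, F
  process A: level=0
    A->B: in-degree(B)=1, level(B)>=1
  process C: level=0
    C->D: in-degree(D)=0, level(D)=1, enqueue
  process E: level=0
    E->G: in-degree(G)=0, level(G)=1, enqueue
  process F: level=0
    F->B: in-degree(B)=0, level(B)=1, enqueue
  process D: level=1
  process G: level=1
  process B: level=1
All levels: A:0, B:1, C:0, D:1, E:0, F:0, G:1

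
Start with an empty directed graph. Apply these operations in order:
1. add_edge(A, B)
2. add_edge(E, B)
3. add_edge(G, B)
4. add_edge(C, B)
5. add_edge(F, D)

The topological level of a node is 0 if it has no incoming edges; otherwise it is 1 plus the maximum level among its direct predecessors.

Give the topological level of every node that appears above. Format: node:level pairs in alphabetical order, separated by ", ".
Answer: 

Answer: A:0, B:1, C:0, D:1, E:0, F:0, G:0

Derivation:
Op 1: add_edge(A, B). Edges now: 1
Op 2: add_edge(E, B). Edges now: 2
Op 3: add_edge(G, B). Edges now: 3
Op 4: add_edge(C, B). Edges now: 4
Op 5: add_edge(F, D). Edges now: 5
Compute levels (Kahn BFS):
  sources (in-degree 0): A, C, E, F, G
  process A: level=0
    A->B: in-degree(B)=3, level(B)>=1
  process C: level=0
    C->B: in-degree(B)=2, level(B)>=1
  process E: level=0
    E->B: in-degree(B)=1, level(B)>=1
  process F: level=0
    F->D: in-degree(D)=0, level(D)=1, enqueue
  process G: level=0
    G->B: in-degree(B)=0, level(B)=1, enqueue
  process D: level=1
  process B: level=1
All levels: A:0, B:1, C:0, D:1, E:0, F:0, G:0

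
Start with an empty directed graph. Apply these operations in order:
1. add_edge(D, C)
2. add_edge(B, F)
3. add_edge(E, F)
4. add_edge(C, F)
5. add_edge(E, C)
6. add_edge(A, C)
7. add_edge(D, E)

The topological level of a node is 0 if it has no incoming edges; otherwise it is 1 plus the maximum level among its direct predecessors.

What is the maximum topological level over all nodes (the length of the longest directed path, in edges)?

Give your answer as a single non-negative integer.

Op 1: add_edge(D, C). Edges now: 1
Op 2: add_edge(B, F). Edges now: 2
Op 3: add_edge(E, F). Edges now: 3
Op 4: add_edge(C, F). Edges now: 4
Op 5: add_edge(E, C). Edges now: 5
Op 6: add_edge(A, C). Edges now: 6
Op 7: add_edge(D, E). Edges now: 7
Compute levels (Kahn BFS):
  sources (in-degree 0): A, B, D
  process A: level=0
    A->C: in-degree(C)=2, level(C)>=1
  process B: level=0
    B->F: in-degree(F)=2, level(F)>=1
  process D: level=0
    D->C: in-degree(C)=1, level(C)>=1
    D->E: in-degree(E)=0, level(E)=1, enqueue
  process E: level=1
    E->C: in-degree(C)=0, level(C)=2, enqueue
    E->F: in-degree(F)=1, level(F)>=2
  process C: level=2
    C->F: in-degree(F)=0, level(F)=3, enqueue
  process F: level=3
All levels: A:0, B:0, C:2, D:0, E:1, F:3
max level = 3

Answer: 3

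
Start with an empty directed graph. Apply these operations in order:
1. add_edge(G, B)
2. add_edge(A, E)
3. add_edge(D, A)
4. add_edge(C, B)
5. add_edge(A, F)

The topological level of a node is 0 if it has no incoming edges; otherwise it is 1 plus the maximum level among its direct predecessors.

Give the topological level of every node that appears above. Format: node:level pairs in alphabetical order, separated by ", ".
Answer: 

Op 1: add_edge(G, B). Edges now: 1
Op 2: add_edge(A, E). Edges now: 2
Op 3: add_edge(D, A). Edges now: 3
Op 4: add_edge(C, B). Edges now: 4
Op 5: add_edge(A, F). Edges now: 5
Compute levels (Kahn BFS):
  sources (in-degree 0): C, D, G
  process C: level=0
    C->B: in-degree(B)=1, level(B)>=1
  process D: level=0
    D->A: in-degree(A)=0, level(A)=1, enqueue
  process G: level=0
    G->B: in-degree(B)=0, level(B)=1, enqueue
  process A: level=1
    A->E: in-degree(E)=0, level(E)=2, enqueue
    A->F: in-degree(F)=0, level(F)=2, enqueue
  process B: level=1
  process E: level=2
  process F: level=2
All levels: A:1, B:1, C:0, D:0, E:2, F:2, G:0

Answer: A:1, B:1, C:0, D:0, E:2, F:2, G:0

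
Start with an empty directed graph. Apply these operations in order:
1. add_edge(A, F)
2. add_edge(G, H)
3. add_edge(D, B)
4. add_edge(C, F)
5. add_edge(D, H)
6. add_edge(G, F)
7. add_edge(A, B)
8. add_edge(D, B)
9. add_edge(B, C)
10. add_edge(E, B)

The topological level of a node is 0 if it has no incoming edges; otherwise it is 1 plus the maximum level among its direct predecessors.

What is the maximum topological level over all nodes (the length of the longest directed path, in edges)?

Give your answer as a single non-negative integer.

Op 1: add_edge(A, F). Edges now: 1
Op 2: add_edge(G, H). Edges now: 2
Op 3: add_edge(D, B). Edges now: 3
Op 4: add_edge(C, F). Edges now: 4
Op 5: add_edge(D, H). Edges now: 5
Op 6: add_edge(G, F). Edges now: 6
Op 7: add_edge(A, B). Edges now: 7
Op 8: add_edge(D, B) (duplicate, no change). Edges now: 7
Op 9: add_edge(B, C). Edges now: 8
Op 10: add_edge(E, B). Edges now: 9
Compute levels (Kahn BFS):
  sources (in-degree 0): A, D, E, G
  process A: level=0
    A->B: in-degree(B)=2, level(B)>=1
    A->F: in-degree(F)=2, level(F)>=1
  process D: level=0
    D->B: in-degree(B)=1, level(B)>=1
    D->H: in-degree(H)=1, level(H)>=1
  process E: level=0
    E->B: in-degree(B)=0, level(B)=1, enqueue
  process G: level=0
    G->F: in-degree(F)=1, level(F)>=1
    G->H: in-degree(H)=0, level(H)=1, enqueue
  process B: level=1
    B->C: in-degree(C)=0, level(C)=2, enqueue
  process H: level=1
  process C: level=2
    C->F: in-degree(F)=0, level(F)=3, enqueue
  process F: level=3
All levels: A:0, B:1, C:2, D:0, E:0, F:3, G:0, H:1
max level = 3

Answer: 3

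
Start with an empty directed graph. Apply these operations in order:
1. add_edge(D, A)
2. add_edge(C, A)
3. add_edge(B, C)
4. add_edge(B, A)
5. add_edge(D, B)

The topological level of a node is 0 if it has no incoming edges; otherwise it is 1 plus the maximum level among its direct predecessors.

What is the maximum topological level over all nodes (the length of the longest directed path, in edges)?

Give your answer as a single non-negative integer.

Answer: 3

Derivation:
Op 1: add_edge(D, A). Edges now: 1
Op 2: add_edge(C, A). Edges now: 2
Op 3: add_edge(B, C). Edges now: 3
Op 4: add_edge(B, A). Edges now: 4
Op 5: add_edge(D, B). Edges now: 5
Compute levels (Kahn BFS):
  sources (in-degree 0): D
  process D: level=0
    D->A: in-degree(A)=2, level(A)>=1
    D->B: in-degree(B)=0, level(B)=1, enqueue
  process B: level=1
    B->A: in-degree(A)=1, level(A)>=2
    B->C: in-degree(C)=0, level(C)=2, enqueue
  process C: level=2
    C->A: in-degree(A)=0, level(A)=3, enqueue
  process A: level=3
All levels: A:3, B:1, C:2, D:0
max level = 3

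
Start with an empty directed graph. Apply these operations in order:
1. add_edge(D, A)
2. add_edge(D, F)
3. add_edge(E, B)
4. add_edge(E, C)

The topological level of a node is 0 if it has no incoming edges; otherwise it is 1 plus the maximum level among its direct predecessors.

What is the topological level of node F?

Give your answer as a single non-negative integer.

Op 1: add_edge(D, A). Edges now: 1
Op 2: add_edge(D, F). Edges now: 2
Op 3: add_edge(E, B). Edges now: 3
Op 4: add_edge(E, C). Edges now: 4
Compute levels (Kahn BFS):
  sources (in-degree 0): D, E
  process D: level=0
    D->A: in-degree(A)=0, level(A)=1, enqueue
    D->F: in-degree(F)=0, level(F)=1, enqueue
  process E: level=0
    E->B: in-degree(B)=0, level(B)=1, enqueue
    E->C: in-degree(C)=0, level(C)=1, enqueue
  process A: level=1
  process F: level=1
  process B: level=1
  process C: level=1
All levels: A:1, B:1, C:1, D:0, E:0, F:1
level(F) = 1

Answer: 1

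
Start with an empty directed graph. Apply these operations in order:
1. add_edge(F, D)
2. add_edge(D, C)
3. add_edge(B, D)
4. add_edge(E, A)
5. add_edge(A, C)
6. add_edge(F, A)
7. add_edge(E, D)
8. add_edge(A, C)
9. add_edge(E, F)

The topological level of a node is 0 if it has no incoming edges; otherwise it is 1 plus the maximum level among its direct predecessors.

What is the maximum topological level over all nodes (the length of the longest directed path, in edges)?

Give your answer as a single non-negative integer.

Answer: 3

Derivation:
Op 1: add_edge(F, D). Edges now: 1
Op 2: add_edge(D, C). Edges now: 2
Op 3: add_edge(B, D). Edges now: 3
Op 4: add_edge(E, A). Edges now: 4
Op 5: add_edge(A, C). Edges now: 5
Op 6: add_edge(F, A). Edges now: 6
Op 7: add_edge(E, D). Edges now: 7
Op 8: add_edge(A, C) (duplicate, no change). Edges now: 7
Op 9: add_edge(E, F). Edges now: 8
Compute levels (Kahn BFS):
  sources (in-degree 0): B, E
  process B: level=0
    B->D: in-degree(D)=2, level(D)>=1
  process E: level=0
    E->A: in-degree(A)=1, level(A)>=1
    E->D: in-degree(D)=1, level(D)>=1
    E->F: in-degree(F)=0, level(F)=1, enqueue
  process F: level=1
    F->A: in-degree(A)=0, level(A)=2, enqueue
    F->D: in-degree(D)=0, level(D)=2, enqueue
  process A: level=2
    A->C: in-degree(C)=1, level(C)>=3
  process D: level=2
    D->C: in-degree(C)=0, level(C)=3, enqueue
  process C: level=3
All levels: A:2, B:0, C:3, D:2, E:0, F:1
max level = 3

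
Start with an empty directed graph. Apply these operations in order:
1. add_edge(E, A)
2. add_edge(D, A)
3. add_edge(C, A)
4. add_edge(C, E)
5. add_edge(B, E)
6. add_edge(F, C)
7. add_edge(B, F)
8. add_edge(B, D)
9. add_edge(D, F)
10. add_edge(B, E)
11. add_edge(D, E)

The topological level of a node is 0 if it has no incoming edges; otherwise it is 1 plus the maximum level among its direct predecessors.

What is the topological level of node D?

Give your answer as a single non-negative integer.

Answer: 1

Derivation:
Op 1: add_edge(E, A). Edges now: 1
Op 2: add_edge(D, A). Edges now: 2
Op 3: add_edge(C, A). Edges now: 3
Op 4: add_edge(C, E). Edges now: 4
Op 5: add_edge(B, E). Edges now: 5
Op 6: add_edge(F, C). Edges now: 6
Op 7: add_edge(B, F). Edges now: 7
Op 8: add_edge(B, D). Edges now: 8
Op 9: add_edge(D, F). Edges now: 9
Op 10: add_edge(B, E) (duplicate, no change). Edges now: 9
Op 11: add_edge(D, E). Edges now: 10
Compute levels (Kahn BFS):
  sources (in-degree 0): B
  process B: level=0
    B->D: in-degree(D)=0, level(D)=1, enqueue
    B->E: in-degree(E)=2, level(E)>=1
    B->F: in-degree(F)=1, level(F)>=1
  process D: level=1
    D->A: in-degree(A)=2, level(A)>=2
    D->E: in-degree(E)=1, level(E)>=2
    D->F: in-degree(F)=0, level(F)=2, enqueue
  process F: level=2
    F->C: in-degree(C)=0, level(C)=3, enqueue
  process C: level=3
    C->A: in-degree(A)=1, level(A)>=4
    C->E: in-degree(E)=0, level(E)=4, enqueue
  process E: level=4
    E->A: in-degree(A)=0, level(A)=5, enqueue
  process A: level=5
All levels: A:5, B:0, C:3, D:1, E:4, F:2
level(D) = 1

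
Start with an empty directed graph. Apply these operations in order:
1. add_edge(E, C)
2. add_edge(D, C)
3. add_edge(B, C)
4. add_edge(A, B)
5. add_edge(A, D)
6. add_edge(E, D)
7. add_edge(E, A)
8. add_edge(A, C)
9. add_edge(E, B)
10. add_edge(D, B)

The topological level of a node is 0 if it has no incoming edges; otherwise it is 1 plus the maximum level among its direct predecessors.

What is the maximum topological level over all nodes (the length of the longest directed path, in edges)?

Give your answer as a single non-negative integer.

Answer: 4

Derivation:
Op 1: add_edge(E, C). Edges now: 1
Op 2: add_edge(D, C). Edges now: 2
Op 3: add_edge(B, C). Edges now: 3
Op 4: add_edge(A, B). Edges now: 4
Op 5: add_edge(A, D). Edges now: 5
Op 6: add_edge(E, D). Edges now: 6
Op 7: add_edge(E, A). Edges now: 7
Op 8: add_edge(A, C). Edges now: 8
Op 9: add_edge(E, B). Edges now: 9
Op 10: add_edge(D, B). Edges now: 10
Compute levels (Kahn BFS):
  sources (in-degree 0): E
  process E: level=0
    E->A: in-degree(A)=0, level(A)=1, enqueue
    E->B: in-degree(B)=2, level(B)>=1
    E->C: in-degree(C)=3, level(C)>=1
    E->D: in-degree(D)=1, level(D)>=1
  process A: level=1
    A->B: in-degree(B)=1, level(B)>=2
    A->C: in-degree(C)=2, level(C)>=2
    A->D: in-degree(D)=0, level(D)=2, enqueue
  process D: level=2
    D->B: in-degree(B)=0, level(B)=3, enqueue
    D->C: in-degree(C)=1, level(C)>=3
  process B: level=3
    B->C: in-degree(C)=0, level(C)=4, enqueue
  process C: level=4
All levels: A:1, B:3, C:4, D:2, E:0
max level = 4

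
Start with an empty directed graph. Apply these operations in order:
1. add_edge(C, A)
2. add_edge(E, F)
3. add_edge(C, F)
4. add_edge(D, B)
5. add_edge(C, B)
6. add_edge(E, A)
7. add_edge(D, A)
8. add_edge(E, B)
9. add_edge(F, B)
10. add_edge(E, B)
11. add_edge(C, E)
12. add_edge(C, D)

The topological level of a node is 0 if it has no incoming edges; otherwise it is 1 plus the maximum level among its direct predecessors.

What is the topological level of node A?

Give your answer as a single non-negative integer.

Answer: 2

Derivation:
Op 1: add_edge(C, A). Edges now: 1
Op 2: add_edge(E, F). Edges now: 2
Op 3: add_edge(C, F). Edges now: 3
Op 4: add_edge(D, B). Edges now: 4
Op 5: add_edge(C, B). Edges now: 5
Op 6: add_edge(E, A). Edges now: 6
Op 7: add_edge(D, A). Edges now: 7
Op 8: add_edge(E, B). Edges now: 8
Op 9: add_edge(F, B). Edges now: 9
Op 10: add_edge(E, B) (duplicate, no change). Edges now: 9
Op 11: add_edge(C, E). Edges now: 10
Op 12: add_edge(C, D). Edges now: 11
Compute levels (Kahn BFS):
  sources (in-degree 0): C
  process C: level=0
    C->A: in-degree(A)=2, level(A)>=1
    C->B: in-degree(B)=3, level(B)>=1
    C->D: in-degree(D)=0, level(D)=1, enqueue
    C->E: in-degree(E)=0, level(E)=1, enqueue
    C->F: in-degree(F)=1, level(F)>=1
  process D: level=1
    D->A: in-degree(A)=1, level(A)>=2
    D->B: in-degree(B)=2, level(B)>=2
  process E: level=1
    E->A: in-degree(A)=0, level(A)=2, enqueue
    E->B: in-degree(B)=1, level(B)>=2
    E->F: in-degree(F)=0, level(F)=2, enqueue
  process A: level=2
  process F: level=2
    F->B: in-degree(B)=0, level(B)=3, enqueue
  process B: level=3
All levels: A:2, B:3, C:0, D:1, E:1, F:2
level(A) = 2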